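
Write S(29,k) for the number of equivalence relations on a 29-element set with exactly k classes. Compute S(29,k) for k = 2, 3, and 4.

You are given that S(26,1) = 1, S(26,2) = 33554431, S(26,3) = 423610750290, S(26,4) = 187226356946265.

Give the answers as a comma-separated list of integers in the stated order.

r27: T_27,1=1×1+0=1; T_27,2=2×33554431+1=67108863; T_27,3=3×423610750290+33554431=1270865805301; T_27,4=4×187226356946265+423610750290=749329038535350
r28: T_28,1=1×1+0=1; T_28,2=2×67108863+1=134217727; T_28,3=3×1270865805301+67108863=3812664524766; T_28,4=4×749329038535350+1270865805301=2998587019946701
r29: T_29,2=2×134217727+1=268435455; T_29,3=3×3812664524766+134217727=11438127792025; T_29,4=4×2998587019946701+3812664524766=11998160744311570
Read S(29,2) = 268435455, S(29,3) = 11438127792025, S(29,4) = 11998160744311570.

268435455, 11438127792025, 11998160744311570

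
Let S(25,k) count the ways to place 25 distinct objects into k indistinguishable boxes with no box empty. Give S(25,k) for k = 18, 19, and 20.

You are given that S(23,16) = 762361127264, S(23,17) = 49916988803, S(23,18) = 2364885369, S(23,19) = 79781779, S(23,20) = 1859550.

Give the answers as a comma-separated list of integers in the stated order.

r24: T_24,17=17×49916988803+762361127264=1610949936915; T_24,18=18×2364885369+49916988803=92484925445; T_24,19=19×79781779+2364885369=3880739170; T_24,20=20×1859550+79781779=116972779
r25: T_25,18=18×92484925445+1610949936915=3275678594925; T_25,19=19×3880739170+92484925445=166218969675; T_25,20=20×116972779+3880739170=6220194750
Read S(25,18) = 3275678594925, S(25,19) = 166218969675, S(25,20) = 6220194750.

3275678594925, 166218969675, 6220194750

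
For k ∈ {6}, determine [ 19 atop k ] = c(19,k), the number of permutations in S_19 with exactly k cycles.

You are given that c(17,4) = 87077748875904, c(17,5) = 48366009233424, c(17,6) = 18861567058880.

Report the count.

7551527592063024

[18] T[18,5]:17*48366009233424+87077748875904=909299905844112 · T[18,6]:17*18861567058880+48366009233424=369012649234384
[19] T[19,6]:18*369012649234384+909299905844112=7551527592063024
Read c(19,6) = 7551527592063024.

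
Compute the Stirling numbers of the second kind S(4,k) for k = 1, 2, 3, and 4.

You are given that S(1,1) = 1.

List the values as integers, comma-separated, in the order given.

1, 7, 6, 1

r2: T_2,1=1×1+0=1; T_2,2=2×0+1=1
r3: T_3,1=1×1+0=1; T_3,2=2×1+1=3; T_3,3=3×0+1=1
r4: T_4,1=1×1+0=1; T_4,2=2×3+1=7; T_4,3=3×1+3=6; T_4,4=4×0+1=1
Read S(4,1) = 1, S(4,2) = 7, S(4,3) = 6, S(4,4) = 1.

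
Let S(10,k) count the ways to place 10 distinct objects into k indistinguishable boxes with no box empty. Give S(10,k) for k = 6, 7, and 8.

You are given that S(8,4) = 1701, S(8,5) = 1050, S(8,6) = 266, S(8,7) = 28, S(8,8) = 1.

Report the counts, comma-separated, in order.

22827, 5880, 750

[9] T[9,5]:5*1050+1701=6951 · T[9,6]:6*266+1050=2646 · T[9,7]:7*28+266=462 · T[9,8]:8*1+28=36
[10] T[10,6]:6*2646+6951=22827 · T[10,7]:7*462+2646=5880 · T[10,8]:8*36+462=750
Read S(10,6) = 22827, S(10,7) = 5880, S(10,8) = 750.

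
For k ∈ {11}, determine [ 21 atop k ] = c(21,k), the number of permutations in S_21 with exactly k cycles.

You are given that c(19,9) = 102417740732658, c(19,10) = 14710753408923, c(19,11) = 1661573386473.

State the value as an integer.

r20: T_20,10=19×14710753408923+102417740732658=381922055502195; T_20,11=19×1661573386473+14710753408923=46280647751910
r21: T_21,11=20×46280647751910+381922055502195=1307535010540395
Read c(21,11) = 1307535010540395.

1307535010540395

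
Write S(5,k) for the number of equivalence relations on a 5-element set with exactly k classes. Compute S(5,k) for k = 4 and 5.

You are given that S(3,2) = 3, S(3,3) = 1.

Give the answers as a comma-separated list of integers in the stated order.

10, 1

r4: T_4,3=3×1+3=6; T_4,4=4×0+1=1
r5: T_5,4=4×1+6=10; T_5,5=5×0+1=1
Read S(5,4) = 10, S(5,5) = 1.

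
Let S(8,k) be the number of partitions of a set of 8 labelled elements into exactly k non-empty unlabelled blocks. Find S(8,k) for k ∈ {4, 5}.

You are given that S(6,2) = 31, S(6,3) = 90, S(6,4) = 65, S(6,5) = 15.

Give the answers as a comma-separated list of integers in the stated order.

1701, 1050

row 7: T[7][3]=3·90+31=301  T[7][4]=4·65+90=350  T[7][5]=5·15+65=140
row 8: T[8][4]=4·350+301=1701  T[8][5]=5·140+350=1050
Read S(8,4) = 1701, S(8,5) = 1050.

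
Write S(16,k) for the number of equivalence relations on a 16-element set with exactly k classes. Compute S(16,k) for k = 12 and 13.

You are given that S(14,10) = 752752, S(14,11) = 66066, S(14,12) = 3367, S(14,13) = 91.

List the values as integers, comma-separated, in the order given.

r15: T_15,11=11×66066+752752=1479478; T_15,12=12×3367+66066=106470; T_15,13=13×91+3367=4550
r16: T_16,12=12×106470+1479478=2757118; T_16,13=13×4550+106470=165620
Read S(16,12) = 2757118, S(16,13) = 165620.

2757118, 165620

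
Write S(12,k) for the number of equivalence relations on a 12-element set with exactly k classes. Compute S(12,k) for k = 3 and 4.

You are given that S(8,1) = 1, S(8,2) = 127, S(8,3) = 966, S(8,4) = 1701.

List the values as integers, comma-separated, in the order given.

86526, 611501

i=9: T(9,1)=0+1·1=1 | T(9,2)=1+2·127=255 | T(9,3)=127+3·966=3025 | T(9,4)=966+4·1701=7770
i=10: T(10,1)=0+1·1=1 | T(10,2)=1+2·255=511 | T(10,3)=255+3·3025=9330 | T(10,4)=3025+4·7770=34105
i=11: T(11,2)=1+2·511=1023 | T(11,3)=511+3·9330=28501 | T(11,4)=9330+4·34105=145750
i=12: T(12,3)=1023+3·28501=86526 | T(12,4)=28501+4·145750=611501
Read S(12,3) = 86526, S(12,4) = 611501.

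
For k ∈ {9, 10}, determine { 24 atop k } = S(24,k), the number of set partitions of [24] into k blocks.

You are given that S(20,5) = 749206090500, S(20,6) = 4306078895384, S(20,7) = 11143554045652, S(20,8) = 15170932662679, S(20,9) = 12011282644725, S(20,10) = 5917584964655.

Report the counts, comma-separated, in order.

r21: T_21,6=6×4306078895384+749206090500=26585679462804; T_21,7=7×11143554045652+4306078895384=82310957214948; T_21,8=8×15170932662679+11143554045652=132511015347084; T_21,9=9×12011282644725+15170932662679=123272476465204; T_21,10=10×5917584964655+12011282644725=71187132291275
r22: T_22,7=7×82310957214948+26585679462804=602762379967440; T_22,8=8×132511015347084+82310957214948=1142399079991620; T_22,9=9×123272476465204+132511015347084=1241963303533920; T_22,10=10×71187132291275+123272476465204=835143799377954
r23: T_23,8=8×1142399079991620+602762379967440=9741955019900400; T_23,9=9×1241963303533920+1142399079991620=12320068811796900; T_23,10=10×835143799377954+1241963303533920=9593401297313460
r24: T_24,9=9×12320068811796900+9741955019900400=120622574326072500; T_24,10=10×9593401297313460+12320068811796900=108254081784931500
Read S(24,9) = 120622574326072500, S(24,10) = 108254081784931500.

120622574326072500, 108254081784931500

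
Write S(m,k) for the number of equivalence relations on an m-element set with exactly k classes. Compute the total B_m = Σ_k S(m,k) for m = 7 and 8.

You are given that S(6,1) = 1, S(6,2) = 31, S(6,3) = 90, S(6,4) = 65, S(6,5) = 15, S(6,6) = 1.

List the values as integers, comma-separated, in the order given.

877, 4140

r7: T_7,1=1×1+0=1; T_7,2=2×31+1=63; T_7,3=3×90+31=301; T_7,4=4×65+90=350; T_7,5=5×15+65=140; T_7,6=6×1+15=21; T_7,7=7×0+1=1
r8: T_8,1=1×1+0=1; T_8,2=2×63+1=127; T_8,3=3×301+63=966; T_8,4=4×350+301=1701; T_8,5=5×140+350=1050; T_8,6=6×21+140=266; T_8,7=7×1+21=28; T_8,8=8×0+1=1
B_7 = ΣS(7,k) = 1+63+301+350+140+21+1 = 877
B_8 = ΣS(8,k) = 1+127+966+1701+1050+266+28+1 = 4140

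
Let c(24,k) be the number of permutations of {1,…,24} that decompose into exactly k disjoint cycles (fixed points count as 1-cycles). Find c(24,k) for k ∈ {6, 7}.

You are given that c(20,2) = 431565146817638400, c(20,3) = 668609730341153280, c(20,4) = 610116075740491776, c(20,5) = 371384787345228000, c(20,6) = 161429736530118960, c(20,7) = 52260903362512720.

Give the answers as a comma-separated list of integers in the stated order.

r21: T_21,3=20×668609730341153280+431565146817638400=13803759753640704000; T_21,4=20×610116075740491776+668609730341153280=12870931245150988800; T_21,5=20×371384787345228000+610116075740491776=8037811822645051776; T_21,6=20×161429736530118960+371384787345228000=3599979517947607200; T_21,7=20×52260903362512720+161429736530118960=1206647803780373360
r22: T_22,4=21×12870931245150988800+13803759753640704000=284093315901811468800; T_22,5=21×8037811822645051776+12870931245150988800=181664979520697076096; T_22,6=21×3599979517947607200+8037811822645051776=83637381699544802976; T_22,7=21×1206647803780373360+3599979517947607200=28939583397335447760
r23: T_23,5=22×181664979520697076096+284093315901811468800=4280722865357147142912; T_23,6=22×83637381699544802976+181664979520697076096=2021687376910682741568; T_23,7=22×28939583397335447760+83637381699544802976=720308216440924653696
r24: T_24,6=23×2021687376910682741568+4280722865357147142912=50779532534302850198976; T_24,7=23×720308216440924653696+2021687376910682741568=18588776355051949776576
Read c(24,6) = 50779532534302850198976, c(24,7) = 18588776355051949776576.

50779532534302850198976, 18588776355051949776576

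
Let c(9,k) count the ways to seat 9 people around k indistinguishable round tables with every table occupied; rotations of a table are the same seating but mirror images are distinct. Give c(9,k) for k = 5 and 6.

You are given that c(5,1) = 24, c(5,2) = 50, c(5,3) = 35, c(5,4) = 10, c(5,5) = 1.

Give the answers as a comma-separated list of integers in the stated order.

22449, 4536

i=6: T(6,2)=24+5·50=274 | T(6,3)=50+5·35=225 | T(6,4)=35+5·10=85 | T(6,5)=10+5·1=15 | T(6,6)=1+5·0=1
i=7: T(7,3)=274+6·225=1624 | T(7,4)=225+6·85=735 | T(7,5)=85+6·15=175 | T(7,6)=15+6·1=21
i=8: T(8,4)=1624+7·735=6769 | T(8,5)=735+7·175=1960 | T(8,6)=175+7·21=322
i=9: T(9,5)=6769+8·1960=22449 | T(9,6)=1960+8·322=4536
Read c(9,5) = 22449, c(9,6) = 4536.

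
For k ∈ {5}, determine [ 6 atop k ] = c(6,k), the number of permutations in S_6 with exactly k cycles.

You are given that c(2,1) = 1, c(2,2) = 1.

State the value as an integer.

row 3: T[3][2]=2·1+1=3  T[3][3]=2·0+1=1
row 4: T[4][3]=3·1+3=6  T[4][4]=3·0+1=1
row 5: T[5][4]=4·1+6=10  T[5][5]=4·0+1=1
row 6: T[6][5]=5·1+10=15
Read c(6,5) = 15.

15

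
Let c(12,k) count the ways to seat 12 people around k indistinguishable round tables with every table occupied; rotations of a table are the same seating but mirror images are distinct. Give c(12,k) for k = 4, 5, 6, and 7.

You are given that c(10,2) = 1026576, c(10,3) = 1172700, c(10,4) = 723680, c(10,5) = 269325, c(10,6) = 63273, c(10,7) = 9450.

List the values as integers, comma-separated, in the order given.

105258076, 45995730, 13339535, 2637558

row 11: T[11][3]=10·1172700+1026576=12753576  T[11][4]=10·723680+1172700=8409500  T[11][5]=10·269325+723680=3416930  T[11][6]=10·63273+269325=902055  T[11][7]=10·9450+63273=157773
row 12: T[12][4]=11·8409500+12753576=105258076  T[12][5]=11·3416930+8409500=45995730  T[12][6]=11·902055+3416930=13339535  T[12][7]=11·157773+902055=2637558
Read c(12,4) = 105258076, c(12,5) = 45995730, c(12,6) = 13339535, c(12,7) = 2637558.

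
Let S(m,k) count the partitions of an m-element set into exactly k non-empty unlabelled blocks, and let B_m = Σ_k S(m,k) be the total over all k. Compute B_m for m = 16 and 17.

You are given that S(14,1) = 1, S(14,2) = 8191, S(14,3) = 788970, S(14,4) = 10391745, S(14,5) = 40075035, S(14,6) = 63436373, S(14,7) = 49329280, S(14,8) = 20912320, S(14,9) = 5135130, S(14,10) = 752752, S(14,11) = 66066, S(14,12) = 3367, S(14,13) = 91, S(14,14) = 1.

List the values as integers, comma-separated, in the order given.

r15: T_15,1=1×1+0=1; T_15,2=2×8191+1=16383; T_15,3=3×788970+8191=2375101; T_15,4=4×10391745+788970=42355950; T_15,5=5×40075035+10391745=210766920; T_15,6=6×63436373+40075035=420693273; T_15,7=7×49329280+63436373=408741333; T_15,8=8×20912320+49329280=216627840; T_15,9=9×5135130+20912320=67128490; T_15,10=10×752752+5135130=12662650; T_15,11=11×66066+752752=1479478; T_15,12=12×3367+66066=106470; T_15,13=13×91+3367=4550; T_15,14=14×1+91=105; T_15,15=15×0+1=1
r16: T_16,1=1×1+0=1; T_16,2=2×16383+1=32767; T_16,3=3×2375101+16383=7141686; T_16,4=4×42355950+2375101=171798901; T_16,5=5×210766920+42355950=1096190550; T_16,6=6×420693273+210766920=2734926558; T_16,7=7×408741333+420693273=3281882604; T_16,8=8×216627840+408741333=2141764053; T_16,9=9×67128490+216627840=820784250; T_16,10=10×12662650+67128490=193754990; T_16,11=11×1479478+12662650=28936908; T_16,12=12×106470+1479478=2757118; T_16,13=13×4550+106470=165620; T_16,14=14×105+4550=6020; T_16,15=15×1+105=120; T_16,16=16×0+1=1
r17: T_17,1=1×1+0=1; T_17,2=2×32767+1=65535; T_17,3=3×7141686+32767=21457825; T_17,4=4×171798901+7141686=694337290; T_17,5=5×1096190550+171798901=5652751651; T_17,6=6×2734926558+1096190550=17505749898; T_17,7=7×3281882604+2734926558=25708104786; T_17,8=8×2141764053+3281882604=20415995028; T_17,9=9×820784250+2141764053=9528822303; T_17,10=10×193754990+820784250=2758334150; T_17,11=11×28936908+193754990=512060978; T_17,12=12×2757118+28936908=62022324; T_17,13=13×165620+2757118=4910178; T_17,14=14×6020+165620=249900; T_17,15=15×120+6020=7820; T_17,16=16×1+120=136; T_17,17=17×0+1=1
B_16 = ΣS(16,k) = 1+32767+7141686+171798901+1096190550+2734926558+3281882604+2141764053+820784250+193754990+28936908+2757118+165620+6020+120+1 = 10480142147
B_17 = ΣS(17,k) = 1+65535+21457825+694337290+5652751651+17505749898+25708104786+20415995028+9528822303+2758334150+512060978+62022324+4910178+249900+7820+136+1 = 82864869804

10480142147, 82864869804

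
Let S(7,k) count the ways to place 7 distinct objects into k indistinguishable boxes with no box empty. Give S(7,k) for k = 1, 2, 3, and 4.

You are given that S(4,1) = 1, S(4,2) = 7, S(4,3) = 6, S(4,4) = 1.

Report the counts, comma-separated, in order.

i=5: T(5,1)=0+1·1=1 | T(5,2)=1+2·7=15 | T(5,3)=7+3·6=25 | T(5,4)=6+4·1=10
i=6: T(6,1)=0+1·1=1 | T(6,2)=1+2·15=31 | T(6,3)=15+3·25=90 | T(6,4)=25+4·10=65
i=7: T(7,1)=0+1·1=1 | T(7,2)=1+2·31=63 | T(7,3)=31+3·90=301 | T(7,4)=90+4·65=350
Read S(7,1) = 1, S(7,2) = 63, S(7,3) = 301, S(7,4) = 350.

1, 63, 301, 350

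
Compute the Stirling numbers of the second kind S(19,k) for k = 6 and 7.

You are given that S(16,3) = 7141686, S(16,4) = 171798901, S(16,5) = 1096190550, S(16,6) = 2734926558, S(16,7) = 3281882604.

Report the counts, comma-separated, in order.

r17: T_17,4=4×171798901+7141686=694337290; T_17,5=5×1096190550+171798901=5652751651; T_17,6=6×2734926558+1096190550=17505749898; T_17,7=7×3281882604+2734926558=25708104786
r18: T_18,5=5×5652751651+694337290=28958095545; T_18,6=6×17505749898+5652751651=110687251039; T_18,7=7×25708104786+17505749898=197462483400
r19: T_19,6=6×110687251039+28958095545=693081601779; T_19,7=7×197462483400+110687251039=1492924634839
Read S(19,6) = 693081601779, S(19,7) = 1492924634839.

693081601779, 1492924634839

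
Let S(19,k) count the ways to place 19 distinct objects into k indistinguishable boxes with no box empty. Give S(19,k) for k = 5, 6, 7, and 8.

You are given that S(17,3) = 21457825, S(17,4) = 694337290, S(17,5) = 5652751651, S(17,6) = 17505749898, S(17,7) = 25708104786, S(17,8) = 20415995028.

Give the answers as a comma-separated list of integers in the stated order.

147589284710, 693081601779, 1492924634839, 1709751003480

r18: T_18,4=4×694337290+21457825=2798806985; T_18,5=5×5652751651+694337290=28958095545; T_18,6=6×17505749898+5652751651=110687251039; T_18,7=7×25708104786+17505749898=197462483400; T_18,8=8×20415995028+25708104786=189036065010
r19: T_19,5=5×28958095545+2798806985=147589284710; T_19,6=6×110687251039+28958095545=693081601779; T_19,7=7×197462483400+110687251039=1492924634839; T_19,8=8×189036065010+197462483400=1709751003480
Read S(19,5) = 147589284710, S(19,6) = 693081601779, S(19,7) = 1492924634839, S(19,8) = 1709751003480.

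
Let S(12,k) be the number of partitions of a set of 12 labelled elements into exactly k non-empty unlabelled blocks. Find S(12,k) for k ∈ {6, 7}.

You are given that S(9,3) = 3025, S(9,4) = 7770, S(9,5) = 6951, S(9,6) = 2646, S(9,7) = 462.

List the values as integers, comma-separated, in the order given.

row 10: T[10][4]=4·7770+3025=34105  T[10][5]=5·6951+7770=42525  T[10][6]=6·2646+6951=22827  T[10][7]=7·462+2646=5880
row 11: T[11][5]=5·42525+34105=246730  T[11][6]=6·22827+42525=179487  T[11][7]=7·5880+22827=63987
row 12: T[12][6]=6·179487+246730=1323652  T[12][7]=7·63987+179487=627396
Read S(12,6) = 1323652, S(12,7) = 627396.

1323652, 627396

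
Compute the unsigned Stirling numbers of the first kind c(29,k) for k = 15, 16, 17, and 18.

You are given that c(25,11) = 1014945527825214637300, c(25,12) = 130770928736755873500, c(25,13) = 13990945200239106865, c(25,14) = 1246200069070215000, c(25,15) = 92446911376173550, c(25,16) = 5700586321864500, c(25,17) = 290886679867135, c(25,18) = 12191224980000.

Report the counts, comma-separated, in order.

211821088794711294496815, 16532187926098943672490, 1101911578045922391915, 62656135265695354110

[26] T[26,12]:25*130770928736755873500+1014945527825214637300=4284218746244111474800 · T[26,13]:25*13990945200239106865+130770928736755873500=480544558742733545125 · T[26,14]:25*1246200069070215000+13990945200239106865=45145946926994481865 · T[26,15]:25*92446911376173550+1246200069070215000=3557372853474553750 · T[26,16]:25*5700586321864500+92446911376173550=234961569422786050 · T[26,17]:25*290886679867135+5700586321864500=12972753318542875 · T[26,18]:25*12191224980000+290886679867135=595667304367135
[27] T[27,13]:26*480544558742733545125+4284218746244111474800=16778377273555183648050 · T[27,14]:26*45145946926994481865+480544558742733545125=1654339178844590073615 · T[27,15]:26*3557372853474553750+45145946926994481865=137637641117332879365 · T[27,16]:26*234961569422786050+3557372853474553750=9666373658466991050 · T[27,17]:26*12972753318542875+234961569422786050=572253155704900800 · T[27,18]:26*595667304367135+12972753318542875=28460103232088385
[28] T[28,14]:27*1654339178844590073615+16778377273555183648050=61445535102359115635655 · T[28,15]:27*137637641117332879365+1654339178844590073615=5370555489012577816470 · T[28,16]:27*9666373658466991050+137637641117332879365=398629729895941637715 · T[28,17]:27*572253155704900800+9666373658466991050=25117208862499312650 · T[28,18]:27*28460103232088385+572253155704900800=1340675942971287195
[29] T[29,15]:28*5370555489012577816470+61445535102359115635655=211821088794711294496815 · T[29,16]:28*398629729895941637715+5370555489012577816470=16532187926098943672490 · T[29,17]:28*25117208862499312650+398629729895941637715=1101911578045922391915 · T[29,18]:28*1340675942971287195+25117208862499312650=62656135265695354110
Read c(29,15) = 211821088794711294496815, c(29,16) = 16532187926098943672490, c(29,17) = 1101911578045922391915, c(29,18) = 62656135265695354110.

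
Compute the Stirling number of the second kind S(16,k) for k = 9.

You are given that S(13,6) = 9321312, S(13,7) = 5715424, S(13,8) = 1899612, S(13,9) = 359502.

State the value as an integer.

i=14: T(14,7)=9321312+7·5715424=49329280 | T(14,8)=5715424+8·1899612=20912320 | T(14,9)=1899612+9·359502=5135130
i=15: T(15,8)=49329280+8·20912320=216627840 | T(15,9)=20912320+9·5135130=67128490
i=16: T(16,9)=216627840+9·67128490=820784250
Read S(16,9) = 820784250.

820784250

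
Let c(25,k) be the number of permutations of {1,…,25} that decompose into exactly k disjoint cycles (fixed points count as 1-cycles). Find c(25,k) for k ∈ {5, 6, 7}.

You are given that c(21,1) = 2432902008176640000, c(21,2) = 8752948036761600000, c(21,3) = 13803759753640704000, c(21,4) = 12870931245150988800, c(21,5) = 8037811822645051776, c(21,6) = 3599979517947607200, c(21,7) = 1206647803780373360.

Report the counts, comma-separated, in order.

@22  (22,2):8752948036761600000·21+2432902008176640000→186244810780170240000, (22,3):13803759753640704000·21+8752948036761600000→298631902863216384000, (22,4):12870931245150988800·21+13803759753640704000→284093315901811468800, (22,5):8037811822645051776·21+12870931245150988800→181664979520697076096, (22,6):3599979517947607200·21+8037811822645051776→83637381699544802976, (22,7):1206647803780373360·21+3599979517947607200→28939583397335447760
@23  (23,3):298631902863216384000·22+186244810780170240000→6756146673770930688000, (23,4):284093315901811468800·22+298631902863216384000→6548684852703068697600, (23,5):181664979520697076096·22+284093315901811468800→4280722865357147142912, (23,6):83637381699544802976·22+181664979520697076096→2021687376910682741568, (23,7):28939583397335447760·22+83637381699544802976→720308216440924653696
@24  (24,4):6548684852703068697600·23+6756146673770930688000→157375898285941510732800, (24,5):4280722865357147142912·23+6548684852703068697600→105005310755917452984576, (24,6):2021687376910682741568·23+4280722865357147142912→50779532534302850198976, (24,7):720308216440924653696·23+2021687376910682741568→18588776355051949776576
@25  (25,5):105005310755917452984576·24+157375898285941510732800→2677503356427960382362624, (25,6):50779532534302850198976·24+105005310755917452984576→1323714091579185857760000, (25,7):18588776355051949776576·24+50779532534302850198976→496910165055549644836800
Read c(25,5) = 2677503356427960382362624, c(25,6) = 1323714091579185857760000, c(25,7) = 496910165055549644836800.

2677503356427960382362624, 1323714091579185857760000, 496910165055549644836800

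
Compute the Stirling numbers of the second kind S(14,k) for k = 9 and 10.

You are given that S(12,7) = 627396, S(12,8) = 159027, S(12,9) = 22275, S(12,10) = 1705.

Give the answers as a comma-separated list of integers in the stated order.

5135130, 752752

row 13: T[13][8]=8·159027+627396=1899612  T[13][9]=9·22275+159027=359502  T[13][10]=10·1705+22275=39325
row 14: T[14][9]=9·359502+1899612=5135130  T[14][10]=10·39325+359502=752752
Read S(14,9) = 5135130, S(14,10) = 752752.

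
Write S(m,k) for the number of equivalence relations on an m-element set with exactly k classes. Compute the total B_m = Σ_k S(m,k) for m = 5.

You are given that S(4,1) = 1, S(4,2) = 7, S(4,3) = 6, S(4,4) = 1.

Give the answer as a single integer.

52

row 5: T[5][1]=1·1+0=1  T[5][2]=2·7+1=15  T[5][3]=3·6+7=25  T[5][4]=4·1+6=10  T[5][5]=5·0+1=1
B_5 = ΣS(5,k) = 1+15+25+10+1 = 52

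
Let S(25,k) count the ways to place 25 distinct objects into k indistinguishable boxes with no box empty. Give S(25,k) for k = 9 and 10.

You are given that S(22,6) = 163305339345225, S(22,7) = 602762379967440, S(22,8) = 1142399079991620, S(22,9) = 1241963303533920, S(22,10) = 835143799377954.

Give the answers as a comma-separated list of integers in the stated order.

row 23: T[23][7]=7·602762379967440+163305339345225=4382641999117305  T[23][8]=8·1142399079991620+602762379967440=9741955019900400  T[23][9]=9·1241963303533920+1142399079991620=12320068811796900  T[23][10]=10·835143799377954+1241963303533920=9593401297313460
row 24: T[24][8]=8·9741955019900400+4382641999117305=82318282158320505  T[24][9]=9·12320068811796900+9741955019900400=120622574326072500  T[24][10]=10·9593401297313460+12320068811796900=108254081784931500
row 25: T[25][9]=9·120622574326072500+82318282158320505=1167921451092973005  T[25][10]=10·108254081784931500+120622574326072500=1203163392175387500
Read S(25,9) = 1167921451092973005, S(25,10) = 1203163392175387500.

1167921451092973005, 1203163392175387500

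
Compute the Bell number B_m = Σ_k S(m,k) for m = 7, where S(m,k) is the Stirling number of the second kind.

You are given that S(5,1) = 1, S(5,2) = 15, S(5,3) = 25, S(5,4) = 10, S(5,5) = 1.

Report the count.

877

row 6: T[6][1]=1·1+0=1  T[6][2]=2·15+1=31  T[6][3]=3·25+15=90  T[6][4]=4·10+25=65  T[6][5]=5·1+10=15  T[6][6]=6·0+1=1
row 7: T[7][1]=1·1+0=1  T[7][2]=2·31+1=63  T[7][3]=3·90+31=301  T[7][4]=4·65+90=350  T[7][5]=5·15+65=140  T[7][6]=6·1+15=21  T[7][7]=7·0+1=1
B_7 = ΣS(7,k) = 1+63+301+350+140+21+1 = 877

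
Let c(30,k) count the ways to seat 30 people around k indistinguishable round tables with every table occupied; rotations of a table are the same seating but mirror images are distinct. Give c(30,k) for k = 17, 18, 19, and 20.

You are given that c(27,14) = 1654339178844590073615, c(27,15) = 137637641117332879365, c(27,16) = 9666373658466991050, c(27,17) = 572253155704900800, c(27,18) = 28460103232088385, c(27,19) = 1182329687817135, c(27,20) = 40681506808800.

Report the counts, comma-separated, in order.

[28] T[28,15]:27*137637641117332879365+1654339178844590073615=5370555489012577816470 · T[28,16]:27*9666373658466991050+137637641117332879365=398629729895941637715 · T[28,17]:27*572253155704900800+9666373658466991050=25117208862499312650 · T[28,18]:27*28460103232088385+572253155704900800=1340675942971287195 · T[28,19]:27*1182329687817135+28460103232088385=60383004803151030 · T[28,20]:27*40681506808800+1182329687817135=2280730371654735
[29] T[29,16]:28*398629729895941637715+5370555489012577816470=16532187926098943672490 · T[29,17]:28*25117208862499312650+398629729895941637715=1101911578045922391915 · T[29,18]:28*1340675942971287195+25117208862499312650=62656135265695354110 · T[29,19]:28*60383004803151030+1340675942971287195=3031400077459516035 · T[29,20]:28*2280730371654735+60383004803151030=124243455209483610
[30] T[30,17]:29*1101911578045922391915+16532187926098943672490=48487623689430693038025 · T[30,18]:29*62656135265695354110+1101911578045922391915=2918939500751087661105 · T[30,19]:29*3031400077459516035+62656135265695354110=150566737512021319125 · T[30,20]:29*124243455209483610+3031400077459516035=6634460278534540725
Read c(30,17) = 48487623689430693038025, c(30,18) = 2918939500751087661105, c(30,19) = 150566737512021319125, c(30,20) = 6634460278534540725.

48487623689430693038025, 2918939500751087661105, 150566737512021319125, 6634460278534540725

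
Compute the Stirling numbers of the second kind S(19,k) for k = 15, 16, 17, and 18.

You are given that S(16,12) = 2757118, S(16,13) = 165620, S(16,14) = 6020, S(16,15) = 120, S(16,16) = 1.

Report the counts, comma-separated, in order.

13916778, 527136, 12597, 171

[17] T[17,13]:13*165620+2757118=4910178 · T[17,14]:14*6020+165620=249900 · T[17,15]:15*120+6020=7820 · T[17,16]:16*1+120=136 · T[17,17]:17*0+1=1
[18] T[18,14]:14*249900+4910178=8408778 · T[18,15]:15*7820+249900=367200 · T[18,16]:16*136+7820=9996 · T[18,17]:17*1+136=153 · T[18,18]:18*0+1=1
[19] T[19,15]:15*367200+8408778=13916778 · T[19,16]:16*9996+367200=527136 · T[19,17]:17*153+9996=12597 · T[19,18]:18*1+153=171
Read S(19,15) = 13916778, S(19,16) = 527136, S(19,17) = 12597, S(19,18) = 171.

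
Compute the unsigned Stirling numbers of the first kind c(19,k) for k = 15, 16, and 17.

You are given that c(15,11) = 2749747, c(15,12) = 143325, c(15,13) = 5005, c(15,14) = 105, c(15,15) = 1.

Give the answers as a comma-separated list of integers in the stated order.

row 16: T[16][12]=15·143325+2749747=4899622  T[16][13]=15·5005+143325=218400  T[16][14]=15·105+5005=6580  T[16][15]=15·1+105=120  T[16][16]=15·0+1=1
row 17: T[17][13]=16·218400+4899622=8394022  T[17][14]=16·6580+218400=323680  T[17][15]=16·120+6580=8500  T[17][16]=16·1+120=136  T[17][17]=16·0+1=1
row 18: T[18][14]=17·323680+8394022=13896582  T[18][15]=17·8500+323680=468180  T[18][16]=17·136+8500=10812  T[18][17]=17·1+136=153
row 19: T[19][15]=18·468180+13896582=22323822  T[19][16]=18·10812+468180=662796  T[19][17]=18·153+10812=13566
Read c(19,15) = 22323822, c(19,16) = 662796, c(19,17) = 13566.

22323822, 662796, 13566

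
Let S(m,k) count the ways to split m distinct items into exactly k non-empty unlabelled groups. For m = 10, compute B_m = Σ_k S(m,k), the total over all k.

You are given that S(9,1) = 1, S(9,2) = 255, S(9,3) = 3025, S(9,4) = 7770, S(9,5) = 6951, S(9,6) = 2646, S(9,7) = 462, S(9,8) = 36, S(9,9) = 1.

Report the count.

115975

r10: T_10,1=1×1+0=1; T_10,2=2×255+1=511; T_10,3=3×3025+255=9330; T_10,4=4×7770+3025=34105; T_10,5=5×6951+7770=42525; T_10,6=6×2646+6951=22827; T_10,7=7×462+2646=5880; T_10,8=8×36+462=750; T_10,9=9×1+36=45; T_10,10=10×0+1=1
B_10 = ΣS(10,k) = 1+511+9330+34105+42525+22827+5880+750+45+1 = 115975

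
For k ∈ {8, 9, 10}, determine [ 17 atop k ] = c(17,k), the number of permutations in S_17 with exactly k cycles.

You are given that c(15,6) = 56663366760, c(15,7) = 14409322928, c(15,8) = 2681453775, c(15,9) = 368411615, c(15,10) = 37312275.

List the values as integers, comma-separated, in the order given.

1146901283528, 185953177553, 23057159840

row 16: T[16][7]=15·14409322928+56663366760=272803210680  T[16][8]=15·2681453775+14409322928=54631129553  T[16][9]=15·368411615+2681453775=8207628000  T[16][10]=15·37312275+368411615=928095740
row 17: T[17][8]=16·54631129553+272803210680=1146901283528  T[17][9]=16·8207628000+54631129553=185953177553  T[17][10]=16·928095740+8207628000=23057159840
Read c(17,8) = 1146901283528, c(17,9) = 185953177553, c(17,10) = 23057159840.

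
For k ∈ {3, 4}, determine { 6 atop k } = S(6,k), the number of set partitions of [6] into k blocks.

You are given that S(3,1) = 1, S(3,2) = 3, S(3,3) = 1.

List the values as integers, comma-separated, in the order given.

@4  (4,1):1·1+0→1, (4,2):3·2+1→7, (4,3):1·3+3→6, (4,4):0·4+1→1
@5  (5,2):7·2+1→15, (5,3):6·3+7→25, (5,4):1·4+6→10
@6  (6,3):25·3+15→90, (6,4):10·4+25→65
Read S(6,3) = 90, S(6,4) = 65.

90, 65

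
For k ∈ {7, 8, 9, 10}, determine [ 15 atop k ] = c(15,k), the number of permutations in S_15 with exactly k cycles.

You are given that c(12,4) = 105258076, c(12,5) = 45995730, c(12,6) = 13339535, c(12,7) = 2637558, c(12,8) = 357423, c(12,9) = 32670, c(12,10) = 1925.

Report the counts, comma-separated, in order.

14409322928, 2681453775, 368411615, 37312275

row 13: T[13][5]=12·45995730+105258076=657206836  T[13][6]=12·13339535+45995730=206070150  T[13][7]=12·2637558+13339535=44990231  T[13][8]=12·357423+2637558=6926634  T[13][9]=12·32670+357423=749463  T[13][10]=12·1925+32670=55770
row 14: T[14][6]=13·206070150+657206836=3336118786  T[14][7]=13·44990231+206070150=790943153  T[14][8]=13·6926634+44990231=135036473  T[14][9]=13·749463+6926634=16669653  T[14][10]=13·55770+749463=1474473
row 15: T[15][7]=14·790943153+3336118786=14409322928  T[15][8]=14·135036473+790943153=2681453775  T[15][9]=14·16669653+135036473=368411615  T[15][10]=14·1474473+16669653=37312275
Read c(15,7) = 14409322928, c(15,8) = 2681453775, c(15,9) = 368411615, c(15,10) = 37312275.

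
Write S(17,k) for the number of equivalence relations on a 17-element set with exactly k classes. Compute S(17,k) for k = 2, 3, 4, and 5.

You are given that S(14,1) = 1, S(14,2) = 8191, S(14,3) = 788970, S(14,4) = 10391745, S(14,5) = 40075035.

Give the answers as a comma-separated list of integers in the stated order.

65535, 21457825, 694337290, 5652751651

r15: T_15,1=1×1+0=1; T_15,2=2×8191+1=16383; T_15,3=3×788970+8191=2375101; T_15,4=4×10391745+788970=42355950; T_15,5=5×40075035+10391745=210766920
r16: T_16,1=1×1+0=1; T_16,2=2×16383+1=32767; T_16,3=3×2375101+16383=7141686; T_16,4=4×42355950+2375101=171798901; T_16,5=5×210766920+42355950=1096190550
r17: T_17,2=2×32767+1=65535; T_17,3=3×7141686+32767=21457825; T_17,4=4×171798901+7141686=694337290; T_17,5=5×1096190550+171798901=5652751651
Read S(17,2) = 65535, S(17,3) = 21457825, S(17,4) = 694337290, S(17,5) = 5652751651.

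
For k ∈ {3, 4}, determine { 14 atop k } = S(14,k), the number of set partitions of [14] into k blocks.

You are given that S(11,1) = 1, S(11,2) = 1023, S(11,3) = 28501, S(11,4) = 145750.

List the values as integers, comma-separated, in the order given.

i=12: T(12,1)=0+1·1=1 | T(12,2)=1+2·1023=2047 | T(12,3)=1023+3·28501=86526 | T(12,4)=28501+4·145750=611501
i=13: T(13,2)=1+2·2047=4095 | T(13,3)=2047+3·86526=261625 | T(13,4)=86526+4·611501=2532530
i=14: T(14,3)=4095+3·261625=788970 | T(14,4)=261625+4·2532530=10391745
Read S(14,3) = 788970, S(14,4) = 10391745.

788970, 10391745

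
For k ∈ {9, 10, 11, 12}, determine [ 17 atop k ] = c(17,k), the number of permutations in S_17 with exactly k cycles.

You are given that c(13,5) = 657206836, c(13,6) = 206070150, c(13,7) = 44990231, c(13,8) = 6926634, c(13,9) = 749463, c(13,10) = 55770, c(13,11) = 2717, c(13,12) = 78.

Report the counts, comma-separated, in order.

185953177553, 23057159840, 2185031420, 156952432

@14  (14,6):206070150·13+657206836→3336118786, (14,7):44990231·13+206070150→790943153, (14,8):6926634·13+44990231→135036473, (14,9):749463·13+6926634→16669653, (14,10):55770·13+749463→1474473, (14,11):2717·13+55770→91091, (14,12):78·13+2717→3731
@15  (15,7):790943153·14+3336118786→14409322928, (15,8):135036473·14+790943153→2681453775, (15,9):16669653·14+135036473→368411615, (15,10):1474473·14+16669653→37312275, (15,11):91091·14+1474473→2749747, (15,12):3731·14+91091→143325
@16  (16,8):2681453775·15+14409322928→54631129553, (16,9):368411615·15+2681453775→8207628000, (16,10):37312275·15+368411615→928095740, (16,11):2749747·15+37312275→78558480, (16,12):143325·15+2749747→4899622
@17  (17,9):8207628000·16+54631129553→185953177553, (17,10):928095740·16+8207628000→23057159840, (17,11):78558480·16+928095740→2185031420, (17,12):4899622·16+78558480→156952432
Read c(17,9) = 185953177553, c(17,10) = 23057159840, c(17,11) = 2185031420, c(17,12) = 156952432.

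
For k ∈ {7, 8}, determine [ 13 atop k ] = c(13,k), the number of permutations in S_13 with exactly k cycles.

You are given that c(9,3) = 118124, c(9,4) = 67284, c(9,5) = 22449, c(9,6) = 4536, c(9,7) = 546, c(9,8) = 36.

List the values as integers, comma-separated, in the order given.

44990231, 6926634

@10  (10,4):67284·9+118124→723680, (10,5):22449·9+67284→269325, (10,6):4536·9+22449→63273, (10,7):546·9+4536→9450, (10,8):36·9+546→870
@11  (11,5):269325·10+723680→3416930, (11,6):63273·10+269325→902055, (11,7):9450·10+63273→157773, (11,8):870·10+9450→18150
@12  (12,6):902055·11+3416930→13339535, (12,7):157773·11+902055→2637558, (12,8):18150·11+157773→357423
@13  (13,7):2637558·12+13339535→44990231, (13,8):357423·12+2637558→6926634
Read c(13,7) = 44990231, c(13,8) = 6926634.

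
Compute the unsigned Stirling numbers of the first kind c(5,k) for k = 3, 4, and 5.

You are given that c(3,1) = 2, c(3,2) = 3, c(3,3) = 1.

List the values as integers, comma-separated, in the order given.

35, 10, 1

i=4: T(4,2)=2+3·3=11 | T(4,3)=3+3·1=6 | T(4,4)=1+3·0=1
i=5: T(5,3)=11+4·6=35 | T(5,4)=6+4·1=10 | T(5,5)=1+4·0=1
Read c(5,3) = 35, c(5,4) = 10, c(5,5) = 1.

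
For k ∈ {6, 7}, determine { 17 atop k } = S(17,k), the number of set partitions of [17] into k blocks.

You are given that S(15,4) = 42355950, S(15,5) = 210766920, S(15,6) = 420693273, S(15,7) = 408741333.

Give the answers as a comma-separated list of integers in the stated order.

17505749898, 25708104786

row 16: T[16][5]=5·210766920+42355950=1096190550  T[16][6]=6·420693273+210766920=2734926558  T[16][7]=7·408741333+420693273=3281882604
row 17: T[17][6]=6·2734926558+1096190550=17505749898  T[17][7]=7·3281882604+2734926558=25708104786
Read S(17,6) = 17505749898, S(17,7) = 25708104786.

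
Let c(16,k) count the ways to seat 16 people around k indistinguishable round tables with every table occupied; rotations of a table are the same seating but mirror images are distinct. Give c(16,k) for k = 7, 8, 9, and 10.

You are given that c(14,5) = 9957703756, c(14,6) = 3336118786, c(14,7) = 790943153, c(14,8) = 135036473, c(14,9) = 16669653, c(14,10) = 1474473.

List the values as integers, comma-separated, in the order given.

r15: T_15,6=14×3336118786+9957703756=56663366760; T_15,7=14×790943153+3336118786=14409322928; T_15,8=14×135036473+790943153=2681453775; T_15,9=14×16669653+135036473=368411615; T_15,10=14×1474473+16669653=37312275
r16: T_16,7=15×14409322928+56663366760=272803210680; T_16,8=15×2681453775+14409322928=54631129553; T_16,9=15×368411615+2681453775=8207628000; T_16,10=15×37312275+368411615=928095740
Read c(16,7) = 272803210680, c(16,8) = 54631129553, c(16,9) = 8207628000, c(16,10) = 928095740.

272803210680, 54631129553, 8207628000, 928095740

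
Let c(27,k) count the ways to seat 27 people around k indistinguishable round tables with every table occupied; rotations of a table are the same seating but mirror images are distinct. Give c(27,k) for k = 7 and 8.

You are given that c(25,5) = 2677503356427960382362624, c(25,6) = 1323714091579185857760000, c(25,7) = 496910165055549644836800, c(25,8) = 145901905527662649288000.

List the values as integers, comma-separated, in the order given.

i=26: T(26,6)=2677503356427960382362624+25·1323714091579185857760000=35770355645907606826362624 | T(26,7)=1323714091579185857760000+25·496910165055549644836800=13746468217967926978680000 | T(26,8)=496910165055549644836800+25·145901905527662649288000=4144457803247115877036800
i=27: T(27,7)=35770355645907606826362624+26·13746468217967926978680000=393178529313073708272042624 | T(27,8)=13746468217967926978680000+26·4144457803247115877036800=121502371102392939781636800
Read c(27,7) = 393178529313073708272042624, c(27,8) = 121502371102392939781636800.

393178529313073708272042624, 121502371102392939781636800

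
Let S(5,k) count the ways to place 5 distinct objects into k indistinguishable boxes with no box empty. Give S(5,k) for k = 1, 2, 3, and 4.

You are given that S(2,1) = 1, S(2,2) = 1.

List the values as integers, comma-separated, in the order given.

1, 15, 25, 10

row 3: T[3][1]=1·1+0=1  T[3][2]=2·1+1=3  T[3][3]=3·0+1=1
row 4: T[4][1]=1·1+0=1  T[4][2]=2·3+1=7  T[4][3]=3·1+3=6  T[4][4]=4·0+1=1
row 5: T[5][1]=1·1+0=1  T[5][2]=2·7+1=15  T[5][3]=3·6+7=25  T[5][4]=4·1+6=10
Read S(5,1) = 1, S(5,2) = 15, S(5,3) = 25, S(5,4) = 10.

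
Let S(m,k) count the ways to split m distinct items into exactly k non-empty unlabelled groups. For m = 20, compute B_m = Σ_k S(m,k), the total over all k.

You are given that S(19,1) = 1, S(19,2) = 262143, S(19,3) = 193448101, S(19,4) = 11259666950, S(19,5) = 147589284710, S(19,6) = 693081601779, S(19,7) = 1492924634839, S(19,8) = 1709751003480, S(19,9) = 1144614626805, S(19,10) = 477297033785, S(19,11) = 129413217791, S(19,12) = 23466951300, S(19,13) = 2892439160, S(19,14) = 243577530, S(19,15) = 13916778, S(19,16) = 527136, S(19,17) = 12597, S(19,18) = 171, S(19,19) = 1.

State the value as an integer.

51724158235372

@20  (20,1):1·1+0→1, (20,2):262143·2+1→524287, (20,3):193448101·3+262143→580606446, (20,4):11259666950·4+193448101→45232115901, (20,5):147589284710·5+11259666950→749206090500, (20,6):693081601779·6+147589284710→4306078895384, (20,7):1492924634839·7+693081601779→11143554045652, (20,8):1709751003480·8+1492924634839→15170932662679, (20,9):1144614626805·9+1709751003480→12011282644725, (20,10):477297033785·10+1144614626805→5917584964655, (20,11):129413217791·11+477297033785→1900842429486, (20,12):23466951300·12+129413217791→411016633391, (20,13):2892439160·13+23466951300→61068660380, (20,14):243577530·14+2892439160→6302524580, (20,15):13916778·15+243577530→452329200, (20,16):527136·16+13916778→22350954, (20,17):12597·17+527136→741285, (20,18):171·18+12597→15675, (20,19):1·19+171→190, (20,20):0·20+1→1
B_20 = ΣS(20,k) = 1+524287+580606446+45232115901+749206090500+4306078895384+11143554045652+15170932662679+12011282644725+5917584964655+1900842429486+411016633391+61068660380+6302524580+452329200+22350954+741285+15675+190+1 = 51724158235372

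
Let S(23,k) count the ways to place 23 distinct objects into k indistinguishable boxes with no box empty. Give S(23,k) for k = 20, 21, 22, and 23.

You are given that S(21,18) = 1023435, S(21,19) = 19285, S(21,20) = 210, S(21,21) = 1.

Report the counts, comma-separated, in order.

row 22: T[22][19]=19·19285+1023435=1389850  T[22][20]=20·210+19285=23485  T[22][21]=21·1+210=231  T[22][22]=22·0+1=1
row 23: T[23][20]=20·23485+1389850=1859550  T[23][21]=21·231+23485=28336  T[23][22]=22·1+231=253  T[23][23]=23·0+1=1
Read S(23,20) = 1859550, S(23,21) = 28336, S(23,22) = 253, S(23,23) = 1.

1859550, 28336, 253, 1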